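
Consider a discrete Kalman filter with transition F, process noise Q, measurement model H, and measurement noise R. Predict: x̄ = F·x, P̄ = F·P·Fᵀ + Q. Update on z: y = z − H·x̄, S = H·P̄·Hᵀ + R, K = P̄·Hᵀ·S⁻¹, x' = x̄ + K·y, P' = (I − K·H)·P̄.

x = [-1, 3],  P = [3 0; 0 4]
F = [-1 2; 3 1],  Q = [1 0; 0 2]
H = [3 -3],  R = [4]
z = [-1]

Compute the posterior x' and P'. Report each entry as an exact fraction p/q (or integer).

x' = [2107/499, 2244/499]
P' = [6011/499 5927/499; 5927/499 6063/499]

x̄ = F·x = [7, 0]
P̄ = F·P·Fᵀ + Q = [20 -1; -1 33]
y = z − H·x̄ = [-22]
S = H·P̄·Hᵀ + R = [499]
K = P̄·Hᵀ·S⁻¹ = [63/499; -102/499]
x' = x̄ + K·y = [2107/499, 2244/499]
P' = (I − K·H)·P̄ = [6011/499 5927/499; 5927/499 6063/499]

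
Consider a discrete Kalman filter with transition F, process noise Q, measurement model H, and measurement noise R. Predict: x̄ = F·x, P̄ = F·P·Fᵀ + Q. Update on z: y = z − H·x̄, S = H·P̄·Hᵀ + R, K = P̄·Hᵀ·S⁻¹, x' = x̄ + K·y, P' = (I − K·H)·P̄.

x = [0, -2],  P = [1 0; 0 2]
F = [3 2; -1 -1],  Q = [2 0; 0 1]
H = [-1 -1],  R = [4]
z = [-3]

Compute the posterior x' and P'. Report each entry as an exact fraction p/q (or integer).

x' = [8/13, 11/13]
P' = [103/13 -55/13; -55/13 43/13]

x̄ = F·x = [-4, 2]
P̄ = F·P·Fᵀ + Q = [19 -7; -7 4]
y = z − H·x̄ = [-5]
S = H·P̄·Hᵀ + R = [13]
K = P̄·Hᵀ·S⁻¹ = [-12/13; 3/13]
x' = x̄ + K·y = [8/13, 11/13]
P' = (I − K·H)·P̄ = [103/13 -55/13; -55/13 43/13]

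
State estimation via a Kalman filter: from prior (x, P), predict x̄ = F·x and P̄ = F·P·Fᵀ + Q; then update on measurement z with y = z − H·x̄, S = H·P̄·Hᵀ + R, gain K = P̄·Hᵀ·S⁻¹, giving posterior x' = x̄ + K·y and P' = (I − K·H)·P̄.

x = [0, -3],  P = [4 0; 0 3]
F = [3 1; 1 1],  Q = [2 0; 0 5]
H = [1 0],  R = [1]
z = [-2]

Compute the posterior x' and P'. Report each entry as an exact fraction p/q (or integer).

x̄ = F·x = [-3, -3]
P̄ = F·P·Fᵀ + Q = [41 15; 15 12]
y = z − H·x̄ = [1]
S = H·P̄·Hᵀ + R = [42]
K = P̄·Hᵀ·S⁻¹ = [41/42; 5/14]
x' = x̄ + K·y = [-85/42, -37/14]
P' = (I − K·H)·P̄ = [41/42 5/14; 5/14 93/14]

x' = [-85/42, -37/14]
P' = [41/42 5/14; 5/14 93/14]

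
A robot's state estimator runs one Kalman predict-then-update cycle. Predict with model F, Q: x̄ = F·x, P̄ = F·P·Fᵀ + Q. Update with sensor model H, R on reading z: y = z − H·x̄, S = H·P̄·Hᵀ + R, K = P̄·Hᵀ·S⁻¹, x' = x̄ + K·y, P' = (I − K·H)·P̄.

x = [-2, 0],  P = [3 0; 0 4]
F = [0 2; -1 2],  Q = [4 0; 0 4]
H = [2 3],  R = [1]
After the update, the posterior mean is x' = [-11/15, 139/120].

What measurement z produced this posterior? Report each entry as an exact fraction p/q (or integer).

x̄ = F·x = [0, 2]
P̄ = F·P·Fᵀ + Q = [20 16; 16 23]
S = H·P̄·Hᵀ + R = [480]
K = P̄·Hᵀ·S⁻¹ = [11/60; 101/480]
x' − x̄ = [-11/15, -101/120] = K·y
y = (KᵀK)⁻¹·Kᵀ·(x' − x̄) = [-4]
z = y + H·x̄ = [-4] + [6] = [2]

z = [2]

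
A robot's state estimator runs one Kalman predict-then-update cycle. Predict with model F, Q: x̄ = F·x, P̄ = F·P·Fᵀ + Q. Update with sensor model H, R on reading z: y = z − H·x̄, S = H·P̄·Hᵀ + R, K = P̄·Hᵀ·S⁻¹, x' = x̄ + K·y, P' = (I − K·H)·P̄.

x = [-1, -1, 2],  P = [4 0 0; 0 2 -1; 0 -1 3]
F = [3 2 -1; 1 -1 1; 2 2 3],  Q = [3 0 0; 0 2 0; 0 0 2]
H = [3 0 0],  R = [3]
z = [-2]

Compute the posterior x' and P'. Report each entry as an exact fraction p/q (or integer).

x' = [-115/163, 364/163, 687/163]
P' = [54/163 2/163 19/163; 2/163 2107/163 2168/163; 19/163 2168/163 5600/163]

x̄ = F·x = [-7, 2, 2]
P̄ = F·P·Fᵀ + Q = [54 2 19; 2 13 14; 19 14 41]
y = z − H·x̄ = [19]
S = H·P̄·Hᵀ + R = [489]
K = P̄·Hᵀ·S⁻¹ = [54/163; 2/163; 19/163]
x' = x̄ + K·y = [-115/163, 364/163, 687/163]
P' = (I − K·H)·P̄ = [54/163 2/163 19/163; 2/163 2107/163 2168/163; 19/163 2168/163 5600/163]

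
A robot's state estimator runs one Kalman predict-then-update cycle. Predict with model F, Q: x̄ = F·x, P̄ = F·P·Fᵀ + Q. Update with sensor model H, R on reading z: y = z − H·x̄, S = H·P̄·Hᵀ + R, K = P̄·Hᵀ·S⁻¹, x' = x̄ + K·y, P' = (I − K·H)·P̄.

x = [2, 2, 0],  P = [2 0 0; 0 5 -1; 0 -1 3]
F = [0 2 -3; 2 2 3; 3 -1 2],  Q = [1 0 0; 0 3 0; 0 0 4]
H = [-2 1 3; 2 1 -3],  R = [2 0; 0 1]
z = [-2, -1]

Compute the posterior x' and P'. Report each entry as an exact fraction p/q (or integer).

x̄ = F·x = [4, 8, 4]
P̄ = F·P·Fᵀ + Q = [60 -7 -35; -7 46 19; -35 19 43]
y = z − H·x̄ = [-14, -5]
S = H·P̄·Hᵀ + R = [1237 -1001; -1001 952]
K = P̄·Hᵀ·S⁻¹ = [-126/8363 12478/58541; 12337/25089 86192/175623; 3908/25089 -4442/175623]
x' = x̄ + K·y = [184122/58541, -78334/58541, 113906/58541]
P' = (I − K·H)·P̄ = [587632/58541 5357/58541 389381/58541; 5357/58541 129455/175623 25135/175623; 389381/58541 25135/175623 788621/175623]

x' = [184122/58541, -78334/58541, 113906/58541]
P' = [587632/58541 5357/58541 389381/58541; 5357/58541 129455/175623 25135/175623; 389381/58541 25135/175623 788621/175623]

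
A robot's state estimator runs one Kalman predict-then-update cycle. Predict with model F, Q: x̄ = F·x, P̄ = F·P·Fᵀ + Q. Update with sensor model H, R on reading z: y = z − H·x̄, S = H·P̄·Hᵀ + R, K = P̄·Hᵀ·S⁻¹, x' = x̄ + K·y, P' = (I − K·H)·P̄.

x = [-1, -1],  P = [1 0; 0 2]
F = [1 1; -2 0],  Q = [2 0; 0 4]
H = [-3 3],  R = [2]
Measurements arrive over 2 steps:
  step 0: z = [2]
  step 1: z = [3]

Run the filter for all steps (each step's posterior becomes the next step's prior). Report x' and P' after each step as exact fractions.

step 0: x' = [-20/31, 2/31], P' = [334/155 64/31; 64/31 68/31]
step 1: x' = [-4788/28037, 23384/28037], P' = [44176/28037 41244/28037; 41244/28037 44508/28037]

step 0: x̄ = F·x = [-2, 2]
step 0: P̄ = F·P·Fᵀ + Q = [5 -2; -2 8]
step 0: y = z − H·x̄ = [-10]
step 0: S = H·P̄·Hᵀ + R = [155]
step 0: K = P̄·Hᵀ·S⁻¹ = [-21/155; 6/31]
step 0: x' = x̄ + K·y = [-20/31, 2/31]
step 0: P' = (I − K·H)·P̄ = [334/155 64/31; 64/31 68/31]
step 1: x̄ = F·x = [-18/31, 40/31]
step 1: P̄ = F·P·Fᵀ + Q = [1624/155 -1308/155; -1308/155 1956/155]
step 1: y = z − H·x̄ = [-81/31]
step 1: S = H·P̄·Hᵀ + R = [56074/155]
step 1: K = P̄·Hᵀ·S⁻¹ = [-4398/28037; 4896/28037]
step 1: x' = x̄ + K·y = [-4788/28037, 23384/28037]
step 1: P' = (I − K·H)·P̄ = [44176/28037 41244/28037; 41244/28037 44508/28037]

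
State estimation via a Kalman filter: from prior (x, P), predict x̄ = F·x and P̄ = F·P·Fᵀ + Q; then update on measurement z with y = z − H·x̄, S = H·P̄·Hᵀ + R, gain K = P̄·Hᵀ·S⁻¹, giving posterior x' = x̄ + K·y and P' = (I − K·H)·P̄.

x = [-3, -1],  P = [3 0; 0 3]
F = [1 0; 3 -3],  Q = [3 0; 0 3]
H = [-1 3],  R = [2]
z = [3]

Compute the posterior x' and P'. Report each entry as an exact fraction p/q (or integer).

x' = [-1023/467, 114/467]
P' = [2361/467 801/467; 801/467 375/467]

x̄ = F·x = [-3, -6]
P̄ = F·P·Fᵀ + Q = [6 9; 9 57]
y = z − H·x̄ = [18]
S = H·P̄·Hᵀ + R = [467]
K = P̄·Hᵀ·S⁻¹ = [21/467; 162/467]
x' = x̄ + K·y = [-1023/467, 114/467]
P' = (I − K·H)·P̄ = [2361/467 801/467; 801/467 375/467]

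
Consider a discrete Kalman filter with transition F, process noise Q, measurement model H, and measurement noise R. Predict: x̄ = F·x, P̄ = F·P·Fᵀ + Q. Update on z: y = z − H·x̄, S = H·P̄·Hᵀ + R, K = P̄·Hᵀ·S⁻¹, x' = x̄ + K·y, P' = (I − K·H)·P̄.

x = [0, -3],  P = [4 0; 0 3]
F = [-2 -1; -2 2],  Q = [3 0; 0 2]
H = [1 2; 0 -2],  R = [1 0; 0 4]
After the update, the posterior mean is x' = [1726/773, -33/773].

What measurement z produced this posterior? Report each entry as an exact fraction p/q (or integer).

z = [2, -1]

x̄ = F·x = [3, -6]
P̄ = F·P·Fᵀ + Q = [22 10; 10 30]
S = H·P̄·Hᵀ + R = [183 -140; -140 124]
K = P̄·Hᵀ·S⁻¹ = [602/773 555/773; 70/773 -295/773]
x' − x̄ = [-593/773, 4605/773] = K·y
y = (KᵀK)⁻¹·Kᵀ·(x' − x̄) = [11, -13]
z = y + H·x̄ = [11, -13] + [-9, 12] = [2, -1]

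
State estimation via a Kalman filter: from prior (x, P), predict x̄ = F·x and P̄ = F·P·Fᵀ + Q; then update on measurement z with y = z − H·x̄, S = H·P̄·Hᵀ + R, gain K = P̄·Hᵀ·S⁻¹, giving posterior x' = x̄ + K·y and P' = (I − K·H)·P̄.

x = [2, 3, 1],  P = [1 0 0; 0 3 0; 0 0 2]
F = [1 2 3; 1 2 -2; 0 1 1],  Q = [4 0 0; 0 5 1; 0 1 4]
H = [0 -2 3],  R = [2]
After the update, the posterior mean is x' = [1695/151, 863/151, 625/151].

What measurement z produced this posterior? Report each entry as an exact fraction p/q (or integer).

x̄ = F·x = [11, 6, 4]
P̄ = F·P·Fᵀ + Q = [35 1 12; 1 26 3; 12 3 9]
S = H·P̄·Hᵀ + R = [151]
K = P̄·Hᵀ·S⁻¹ = [34/151; -43/151; 21/151]
x' − x̄ = [34/151, -43/151, 21/151] = K·y
y = (KᵀK)⁻¹·Kᵀ·(x' − x̄) = [1]
z = y + H·x̄ = [1] + [0] = [1]

z = [1]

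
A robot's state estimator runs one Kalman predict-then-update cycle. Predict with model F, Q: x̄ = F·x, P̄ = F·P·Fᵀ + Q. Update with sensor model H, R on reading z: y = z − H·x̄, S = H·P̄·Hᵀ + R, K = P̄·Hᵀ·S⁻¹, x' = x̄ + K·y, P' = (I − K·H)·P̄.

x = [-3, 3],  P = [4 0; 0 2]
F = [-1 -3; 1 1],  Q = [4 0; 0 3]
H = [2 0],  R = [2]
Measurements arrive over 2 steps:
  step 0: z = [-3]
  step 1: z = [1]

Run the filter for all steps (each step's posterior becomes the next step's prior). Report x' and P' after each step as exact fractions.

step 0: x̄ = F·x = [-6, 0]
step 0: P̄ = F·P·Fᵀ + Q = [26 -10; -10 9]
step 0: y = z − H·x̄ = [9]
step 0: S = H·P̄·Hᵀ + R = [106]
step 0: K = P̄·Hᵀ·S⁻¹ = [26/53; -10/53]
step 0: x' = x̄ + K·y = [-84/53, -90/53]
step 0: P' = (I − K·H)·P̄ = [26/53 -10/53; -10/53 277/53]
step 1: x̄ = F·x = [354/53, -174/53]
step 1: P̄ = F·P·Fᵀ + Q = [2671/53 -817/53; -817/53 442/53]
step 1: y = z − H·x̄ = [-655/53]
step 1: S = H·P̄·Hᵀ + R = [10790/53]
step 1: K = P̄·Hᵀ·S⁻¹ = [2671/5395; -817/5395]
step 1: x' = x̄ + K·y = [605/1079, -1523/1079]
step 1: P' = (I − K·H)·P̄ = [2671/5395 -817/5395; -817/5395 19804/5395]

step 0: x' = [-84/53, -90/53], P' = [26/53 -10/53; -10/53 277/53]
step 1: x' = [605/1079, -1523/1079], P' = [2671/5395 -817/5395; -817/5395 19804/5395]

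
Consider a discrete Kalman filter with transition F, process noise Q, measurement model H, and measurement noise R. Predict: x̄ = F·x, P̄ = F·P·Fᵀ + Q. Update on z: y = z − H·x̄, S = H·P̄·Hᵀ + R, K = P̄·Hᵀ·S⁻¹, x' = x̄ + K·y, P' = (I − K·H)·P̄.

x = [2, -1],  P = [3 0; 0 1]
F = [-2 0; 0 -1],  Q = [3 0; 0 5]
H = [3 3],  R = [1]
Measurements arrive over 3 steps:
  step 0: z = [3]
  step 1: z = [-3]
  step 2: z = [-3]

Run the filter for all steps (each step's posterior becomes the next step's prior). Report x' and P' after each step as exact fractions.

step 0: x̄ = F·x = [-4, 1]
step 0: P̄ = F·P·Fᵀ + Q = [15 0; 0 6]
step 0: y = z − H·x̄ = [12]
step 0: S = H·P̄·Hᵀ + R = [190]
step 0: K = P̄·Hᵀ·S⁻¹ = [9/38; 9/95]
step 0: x' = x̄ + K·y = [-22/19, 203/95]
step 0: P' = (I − K·H)·P̄ = [165/38 -81/19; -81/19 408/95]
step 1: x̄ = F·x = [44/19, -203/95]
step 1: P̄ = F·P·Fᵀ + Q = [387/19 -162/19; -162/19 883/95]
step 1: y = z − H·x̄ = [-336/95]
step 1: S = H·P̄·Hᵀ + R = [10877/95]
step 1: K = P̄·Hᵀ·S⁻¹ = [3375/10877; 3/149]
step 1: x' = x̄ + K·y = [13252/10877, -329/149]
step 1: P' = (I − K·H)·P̄ = [101646/10877 -1377/149; -1377/149 1378/149]
step 2: x̄ = F·x = [-26504/10877, 329/149]
step 2: P̄ = F·P·Fᵀ + Q = [439215/10877 -2754/149; -2754/149 2123/149]
step 2: y = z − H·x̄ = [-25170/10877]
step 2: S = H·P̄·Hᵀ + R = [1739867/10877]
step 2: K = P̄·Hᵀ·S⁻¹ = [714519/1739867; -138189/1739867]
step 2: x' = x̄ + K·y = [-5892974/1739867, 4161497/1739867]
step 2: P' = (I − K·H)·P̄ = [23318772/1739867 -23080599/1739867; -23080599/1739867 23034536/1739867]

step 0: x' = [-22/19, 203/95], P' = [165/38 -81/19; -81/19 408/95]
step 1: x' = [13252/10877, -329/149], P' = [101646/10877 -1377/149; -1377/149 1378/149]
step 2: x' = [-5892974/1739867, 4161497/1739867], P' = [23318772/1739867 -23080599/1739867; -23080599/1739867 23034536/1739867]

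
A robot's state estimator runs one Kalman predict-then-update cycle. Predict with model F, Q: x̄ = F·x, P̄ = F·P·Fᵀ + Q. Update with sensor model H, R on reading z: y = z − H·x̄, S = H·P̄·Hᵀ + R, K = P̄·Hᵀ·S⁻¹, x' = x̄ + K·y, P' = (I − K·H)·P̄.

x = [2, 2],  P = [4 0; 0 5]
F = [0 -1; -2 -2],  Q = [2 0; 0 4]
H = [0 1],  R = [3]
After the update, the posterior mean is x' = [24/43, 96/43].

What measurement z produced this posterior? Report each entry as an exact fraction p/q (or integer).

z = [3]

x̄ = F·x = [-2, -8]
P̄ = F·P·Fᵀ + Q = [7 10; 10 40]
S = H·P̄·Hᵀ + R = [43]
K = P̄·Hᵀ·S⁻¹ = [10/43; 40/43]
x' − x̄ = [110/43, 440/43] = K·y
y = (KᵀK)⁻¹·Kᵀ·(x' − x̄) = [11]
z = y + H·x̄ = [11] + [-8] = [3]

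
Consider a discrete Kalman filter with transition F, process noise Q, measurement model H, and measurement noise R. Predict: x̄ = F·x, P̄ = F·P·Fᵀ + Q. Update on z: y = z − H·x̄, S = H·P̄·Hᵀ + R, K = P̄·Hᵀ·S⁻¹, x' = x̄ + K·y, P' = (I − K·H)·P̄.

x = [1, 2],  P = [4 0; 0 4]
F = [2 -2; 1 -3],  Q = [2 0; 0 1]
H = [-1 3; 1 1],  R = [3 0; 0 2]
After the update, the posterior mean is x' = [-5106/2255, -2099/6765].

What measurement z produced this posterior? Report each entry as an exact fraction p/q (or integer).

x̄ = F·x = [-2, -5]
P̄ = F·P·Fᵀ + Q = [34 32; 32 41]
S = H·P̄·Hᵀ + R = [214 153; 153 141]
K = P̄·Hᵀ·S⁻¹ = [-452/2255 1546/2255; 554/2255 1699/6765]
x' − x̄ = [-596/2255, 31726/6765] = K·y
y = (KᵀK)⁻¹·Kᵀ·(x' − x̄) = [15, 4]
z = y + H·x̄ = [15, 4] + [-13, -7] = [2, -3]

z = [2, -3]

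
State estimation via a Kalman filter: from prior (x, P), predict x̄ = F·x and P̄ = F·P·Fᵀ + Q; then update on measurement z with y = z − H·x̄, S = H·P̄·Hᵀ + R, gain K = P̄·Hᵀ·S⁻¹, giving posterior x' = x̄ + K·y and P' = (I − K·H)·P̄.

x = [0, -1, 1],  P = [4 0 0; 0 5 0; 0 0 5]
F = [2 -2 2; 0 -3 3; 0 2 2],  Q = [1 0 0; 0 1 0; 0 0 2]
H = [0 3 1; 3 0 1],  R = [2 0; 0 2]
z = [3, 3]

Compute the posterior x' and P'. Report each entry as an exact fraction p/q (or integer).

x' = [171481/141967, 174201/141967, -12924/20281]
P' = [638256/141967 610206/141967 -261306/20281; 610206/141967 644104/141967 -262530/20281; -261306/20281 -262530/20281 787290/20281]

x̄ = F·x = [4, 6, 0]
P̄ = F·P·Fᵀ + Q = [57 60 0; 60 91 0; 0 0 42]
y = z − H·x̄ = [-15, -9]
S = H·P̄·Hᵀ + R = [863 582; 582 557]
K = P̄·Hᵀ·S⁻¹ = [738/141967 42813/141967; 47301/141967 -3546/141967; -150/20281 1686/20281]
x' = x̄ + K·y = [171481/141967, 174201/141967, -12924/20281]
P' = (I − K·H)·P̄ = [638256/141967 610206/141967 -261306/20281; 610206/141967 644104/141967 -262530/20281; -261306/20281 -262530/20281 787290/20281]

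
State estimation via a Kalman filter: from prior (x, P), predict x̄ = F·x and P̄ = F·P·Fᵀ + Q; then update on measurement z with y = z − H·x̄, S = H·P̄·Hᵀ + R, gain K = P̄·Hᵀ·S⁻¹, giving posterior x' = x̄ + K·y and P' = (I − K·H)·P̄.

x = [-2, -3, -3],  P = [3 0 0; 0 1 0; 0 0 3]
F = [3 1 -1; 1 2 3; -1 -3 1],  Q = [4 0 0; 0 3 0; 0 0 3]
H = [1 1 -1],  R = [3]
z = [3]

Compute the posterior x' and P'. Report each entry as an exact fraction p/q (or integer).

x̄ = F·x = [-6, -17, 8]
P̄ = F·P·Fᵀ + Q = [35 2 -15; 2 37 0; -15 0 18]
y = z − H·x̄ = [34]
S = H·P̄·Hᵀ + R = [127]
K = P̄·Hᵀ·S⁻¹ = [52/127; 39/127; -33/127]
x' = x̄ + K·y = [1006/127, -833/127, -106/127]
P' = (I − K·H)·P̄ = [1741/127 -1774/127 -189/127; -1774/127 3178/127 1287/127; -189/127 1287/127 1197/127]

x' = [1006/127, -833/127, -106/127]
P' = [1741/127 -1774/127 -189/127; -1774/127 3178/127 1287/127; -189/127 1287/127 1197/127]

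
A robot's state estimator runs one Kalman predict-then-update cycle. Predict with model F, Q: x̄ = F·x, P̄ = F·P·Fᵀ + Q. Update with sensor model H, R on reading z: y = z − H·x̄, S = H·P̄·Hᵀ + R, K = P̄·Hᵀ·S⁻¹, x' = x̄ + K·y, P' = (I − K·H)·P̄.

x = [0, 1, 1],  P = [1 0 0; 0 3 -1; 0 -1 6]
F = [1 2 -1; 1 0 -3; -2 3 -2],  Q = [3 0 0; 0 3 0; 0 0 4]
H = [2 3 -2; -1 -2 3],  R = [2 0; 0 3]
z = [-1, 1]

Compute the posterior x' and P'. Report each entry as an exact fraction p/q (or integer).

x̄ = F·x = [1, -3, 1]
P̄ = F·P·Fᵀ + Q = [26 25 35; 25 58 43; 35 43 71]
y = z − H·x̄ = [8, -7]
S = H·P̄·Hᵀ + R = [416 -162; -162 274]
K = P̄·Hᵀ·S⁻¹ = [5079/21935 10649/43870; 8967/21935 4341/21935; 15261/43870 23753/43870]
x' = x̄ + K·y = [50591/43870, -24456/21935, -313/43870]
P' = (I − K·H)·P̄ = [252793/43870 -88633/21935 -11632/21935; -88633/21935 86876/21935 32714/21935; -11632/21935 32714/21935 59617/43870]

x' = [50591/43870, -24456/21935, -313/43870]
P' = [252793/43870 -88633/21935 -11632/21935; -88633/21935 86876/21935 32714/21935; -11632/21935 32714/21935 59617/43870]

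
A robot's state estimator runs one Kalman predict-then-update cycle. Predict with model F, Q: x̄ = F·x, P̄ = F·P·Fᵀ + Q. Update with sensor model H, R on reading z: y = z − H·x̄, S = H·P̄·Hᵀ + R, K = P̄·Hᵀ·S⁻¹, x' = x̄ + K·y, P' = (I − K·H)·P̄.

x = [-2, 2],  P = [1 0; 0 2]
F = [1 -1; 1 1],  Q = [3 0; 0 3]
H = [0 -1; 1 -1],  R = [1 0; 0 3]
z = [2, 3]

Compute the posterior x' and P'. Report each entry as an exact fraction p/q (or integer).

x' = [-5/7, -31/14]
P' = [79/35 16/35; 16/35 53/70]

x̄ = F·x = [-4, 0]
P̄ = F·P·Fᵀ + Q = [6 -1; -1 6]
y = z − H·x̄ = [2, 7]
S = H·P̄·Hᵀ + R = [7 7; 7 17]
K = P̄·Hᵀ·S⁻¹ = [-16/35 3/5; -53/70 -1/10]
x' = x̄ + K·y = [-5/7, -31/14]
P' = (I − K·H)·P̄ = [79/35 16/35; 16/35 53/70]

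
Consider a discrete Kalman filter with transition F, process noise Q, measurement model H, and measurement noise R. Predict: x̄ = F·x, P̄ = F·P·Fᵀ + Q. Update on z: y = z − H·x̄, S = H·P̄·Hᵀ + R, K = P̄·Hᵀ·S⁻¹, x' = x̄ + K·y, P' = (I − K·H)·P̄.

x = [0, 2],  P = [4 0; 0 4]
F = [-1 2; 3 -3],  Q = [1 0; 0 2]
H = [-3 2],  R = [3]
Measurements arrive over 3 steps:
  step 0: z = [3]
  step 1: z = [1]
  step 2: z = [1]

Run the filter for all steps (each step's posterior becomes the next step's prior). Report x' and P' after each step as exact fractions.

step 0: x' = [7/184, 174/115], P' = [219/184 36/23; 36/23 318/115]
step 1: x' = [-88054/162391, -76849/162391], P' = [125929/162391 143187/162391; 143187/162391 265944/162391]
step 2: x' = [-9160712/20815613, -483185/2973659], P' = [15249964/20815613 2473368/2973659; 2473368/2973659 4696377/2973659]

step 0: x̄ = F·x = [4, -6]
step 0: P̄ = F·P·Fᵀ + Q = [21 -36; -36 74]
step 0: y = z − H·x̄ = [27]
step 0: S = H·P̄·Hᵀ + R = [920]
step 0: K = P̄·Hᵀ·S⁻¹ = [-27/184; 32/115]
step 0: x' = x̄ + K·y = [7/184, 174/115]
step 0: P' = (I − K·H)·P̄ = [219/184 36/23; 36/23 318/115]
step 1: x̄ = F·x = [2749/920, -177/40]
step 1: P̄ = F·P·Fᵀ + Q = [6431/920 -243/40; -243/40 377/40]
step 1: y = z − H·x̄ = [17309/920]
step 1: S = H·P̄·Hᵀ + R = [162391/920]
step 1: K = P̄·Hᵀ·S⁻¹ = [-30471/162391; 34109/162391]
step 1: x' = x̄ + K·y = [-88054/162391, -76849/162391]
step 1: P' = (I − K·H)·P̄ = [125929/162391 143187/162391; 143187/162391 265944/162391]
step 2: x̄ = F·x = [-65644/162391, -33615/162391]
step 2: P̄ = F·P·Fᵀ + Q = [779348/162391 -684768/162391; -684768/162391 1274273/162391]
step 2: y = z − H·x̄ = [32689/162391]
step 2: S = H·P̄·Hᵀ + R = [20815613/162391]
step 2: K = P̄·Hᵀ·S⁻¹ = [-3707580/20815613; 657550/2973659]
step 2: x' = x̄ + K·y = [-9160712/20815613, -483185/2973659]
step 2: P' = (I − K·H)·P̄ = [15249964/20815613 2473368/2973659; 2473368/2973659 4696377/2973659]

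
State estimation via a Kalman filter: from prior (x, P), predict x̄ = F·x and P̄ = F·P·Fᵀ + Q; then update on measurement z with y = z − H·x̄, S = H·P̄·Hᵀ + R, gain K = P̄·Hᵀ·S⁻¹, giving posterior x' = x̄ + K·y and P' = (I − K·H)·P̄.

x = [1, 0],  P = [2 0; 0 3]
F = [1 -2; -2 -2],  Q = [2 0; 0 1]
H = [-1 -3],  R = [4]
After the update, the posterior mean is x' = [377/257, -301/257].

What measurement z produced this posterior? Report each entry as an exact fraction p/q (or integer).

z = [2]

x̄ = F·x = [1, -2]
P̄ = F·P·Fᵀ + Q = [16 8; 8 21]
S = H·P̄·Hᵀ + R = [257]
K = P̄·Hᵀ·S⁻¹ = [-40/257; -71/257]
x' − x̄ = [120/257, 213/257] = K·y
y = (KᵀK)⁻¹·Kᵀ·(x' − x̄) = [-3]
z = y + H·x̄ = [-3] + [5] = [2]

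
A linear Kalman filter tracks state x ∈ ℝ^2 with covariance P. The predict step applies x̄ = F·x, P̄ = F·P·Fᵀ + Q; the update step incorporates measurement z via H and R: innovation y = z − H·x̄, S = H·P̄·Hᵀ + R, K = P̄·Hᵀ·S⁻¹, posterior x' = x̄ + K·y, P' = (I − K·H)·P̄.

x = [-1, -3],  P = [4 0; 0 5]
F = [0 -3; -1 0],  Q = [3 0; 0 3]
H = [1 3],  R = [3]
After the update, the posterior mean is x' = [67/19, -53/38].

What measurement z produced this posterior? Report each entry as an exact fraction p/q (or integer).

x̄ = F·x = [9, 1]
P̄ = F·P·Fᵀ + Q = [48 0; 0 7]
S = H·P̄·Hᵀ + R = [114]
K = P̄·Hᵀ·S⁻¹ = [8/19; 7/38]
x' − x̄ = [-104/19, -91/38] = K·y
y = (KᵀK)⁻¹·Kᵀ·(x' − x̄) = [-13]
z = y + H·x̄ = [-13] + [12] = [-1]

z = [-1]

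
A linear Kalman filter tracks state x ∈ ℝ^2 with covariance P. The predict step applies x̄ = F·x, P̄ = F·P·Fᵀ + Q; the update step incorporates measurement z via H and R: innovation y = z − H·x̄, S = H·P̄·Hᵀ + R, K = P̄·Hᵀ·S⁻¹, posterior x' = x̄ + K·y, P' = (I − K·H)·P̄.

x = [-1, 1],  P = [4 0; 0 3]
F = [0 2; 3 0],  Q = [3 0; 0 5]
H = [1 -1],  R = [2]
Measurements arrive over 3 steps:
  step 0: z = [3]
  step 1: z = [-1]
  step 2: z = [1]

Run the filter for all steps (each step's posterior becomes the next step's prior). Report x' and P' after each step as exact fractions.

step 0: x̄ = F·x = [2, -3]
step 0: P̄ = F·P·Fᵀ + Q = [15 0; 0 41]
step 0: y = z − H·x̄ = [-2]
step 0: S = H·P̄·Hᵀ + R = [58]
step 0: K = P̄·Hᵀ·S⁻¹ = [15/58; -41/58]
step 0: x' = x̄ + K·y = [43/29, -46/29]
step 0: P' = (I − K·H)·P̄ = [645/58 615/58; 615/58 697/58]
step 1: x̄ = F·x = [-92/29, 129/29]
step 1: P̄ = F·P·Fᵀ + Q = [1481/29 1845/29; 1845/29 6095/58]
step 1: y = z − H·x̄ = [192/29]
step 1: S = H·P̄·Hᵀ + R = [1793/58]
step 1: K = P̄·Hᵀ·S⁻¹ = [-728/1793; -2405/1793]
step 1: x' = x̄ + K·y = [-10508/1793, -7947/1793]
step 1: P' = (I − K·H)·P̄ = [82429/1793 83885/1793; 83885/1793 88695/1793]
step 2: x̄ = F·x = [-15894/1793, -31524/1793]
step 2: P̄ = F·P·Fᵀ + Q = [360159/1793 503310/1793; 503310/1793 750826/1793]
step 2: y = z − H·x̄ = [-13837/1793]
step 2: S = H·P̄·Hᵀ + R = [107951/1793]
step 2: K = P̄·Hᵀ·S⁻¹ = [-143151/107951; -247516/107951]
step 2: x' = x̄ + K·y = [147801/107951, 12176/107951]
step 2: P' = (I − K·H)·P̄ = [10255056/107951 10541358/107951; 10541358/107951 11036390/107951]

step 0: x' = [43/29, -46/29], P' = [645/58 615/58; 615/58 697/58]
step 1: x' = [-10508/1793, -7947/1793], P' = [82429/1793 83885/1793; 83885/1793 88695/1793]
step 2: x' = [147801/107951, 12176/107951], P' = [10255056/107951 10541358/107951; 10541358/107951 11036390/107951]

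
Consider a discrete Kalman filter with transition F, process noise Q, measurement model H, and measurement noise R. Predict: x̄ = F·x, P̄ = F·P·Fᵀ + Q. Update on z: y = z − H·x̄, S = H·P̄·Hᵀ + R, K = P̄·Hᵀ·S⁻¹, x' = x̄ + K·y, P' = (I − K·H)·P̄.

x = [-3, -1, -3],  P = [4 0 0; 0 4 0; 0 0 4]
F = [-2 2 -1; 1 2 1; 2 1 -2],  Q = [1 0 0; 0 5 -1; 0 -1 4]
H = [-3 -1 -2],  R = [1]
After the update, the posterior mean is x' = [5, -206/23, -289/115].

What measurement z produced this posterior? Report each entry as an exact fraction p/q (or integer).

z = [-1]

x̄ = F·x = [7, -8, -1]
P̄ = F·P·Fᵀ + Q = [37 4 0; 4 29 7; 0 7 40]
S = H·P̄·Hᵀ + R = [575]
K = P̄·Hᵀ·S⁻¹ = [-1/5; -11/115; -87/575]
x' − x̄ = [-2, -22/23, -174/115] = K·y
y = (KᵀK)⁻¹·Kᵀ·(x' − x̄) = [10]
z = y + H·x̄ = [10] + [-11] = [-1]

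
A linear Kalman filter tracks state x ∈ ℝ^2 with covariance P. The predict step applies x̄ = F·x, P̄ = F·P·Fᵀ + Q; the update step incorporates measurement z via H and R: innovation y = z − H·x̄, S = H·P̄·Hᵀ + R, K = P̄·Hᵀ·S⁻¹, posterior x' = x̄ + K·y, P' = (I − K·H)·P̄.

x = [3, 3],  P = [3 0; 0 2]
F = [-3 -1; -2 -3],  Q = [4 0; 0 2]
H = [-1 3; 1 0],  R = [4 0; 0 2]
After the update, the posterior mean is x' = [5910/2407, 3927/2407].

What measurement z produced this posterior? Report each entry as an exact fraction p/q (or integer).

z = [3, 3]

x̄ = F·x = [-12, -15]
P̄ = F·P·Fᵀ + Q = [33 24; 24 32]
S = H·P̄·Hᵀ + R = [181 39; 39 35]
K = P̄·Hᵀ·S⁻¹ = [39/2407 2226/2407; 792/2407 768/2407]
x' − x̄ = [34794/2407, 40032/2407] = K·y
y = (KᵀK)⁻¹·Kᵀ·(x' − x̄) = [36, 15]
z = y + H·x̄ = [36, 15] + [-33, -12] = [3, 3]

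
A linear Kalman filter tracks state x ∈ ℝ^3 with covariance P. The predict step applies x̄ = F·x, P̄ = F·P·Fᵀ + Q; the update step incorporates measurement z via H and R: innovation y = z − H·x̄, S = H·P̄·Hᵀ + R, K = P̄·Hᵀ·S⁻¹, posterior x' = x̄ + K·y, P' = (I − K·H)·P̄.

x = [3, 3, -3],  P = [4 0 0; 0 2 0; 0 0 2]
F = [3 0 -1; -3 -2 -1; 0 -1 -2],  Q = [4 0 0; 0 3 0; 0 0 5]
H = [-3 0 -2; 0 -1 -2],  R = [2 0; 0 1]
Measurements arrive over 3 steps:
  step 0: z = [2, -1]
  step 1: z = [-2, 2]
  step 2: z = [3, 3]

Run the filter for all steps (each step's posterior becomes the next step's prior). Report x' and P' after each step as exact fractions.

step 0: x̄ = F·x = [12, -12, 3]
step 0: P̄ = F·P·Fᵀ + Q = [42 -34 4; -34 49 8; 4 8 15]
step 0: y = z − H·x̄ = [44, -7]
step 0: S = H·P̄·Hᵀ + R = [488 -2; -2 142]
step 0: K = P̄·Hᵀ·S⁻¹ = [-4744/17323 3105/17323; 6041/34646 -7887/17323; -1510/17323 -4657/17323]
step 0: x' = x̄ + K·y = [-22595/17323, -19765/17323, 18128/17323]
step 0: P' = (I − K·H)·P̄ = [11140/17323 20827/17323 -11966/17323; 20827/17323 76409/17323 -34261/17323; -11966/17323 -34261/17323 19459/17323]
step 1: x̄ = F·x = [-85913/17323, 89187/17323, -16491/17323]
step 1: P̄ = F·P·Fᵀ + Q = [260807/17323 -274285/17323 13972/17323; -274285/17323 518408/17323 11116/17323; 13972/17323 11116/17323 103816/17323]
step 1: y = z − H·x̄ = [-325367/17323, 90851/17323]
step 1: S = H·P̄·Hᵀ + R = [2964837/17323 -301527/17323; -301527/17323 995459/17323]
step 1: K = P̄·Hᵀ·S⁻¹ = [-21139718/82562349 4675999/27520783; 36596999/165124698 -26198311/55041566; -9073868/82562349 -6963744/27520783]
step 1: x' = x̄ + K·y = [61158292/82562349, -124715915/82562349, -17732945/82562349]
step 1: P' = (I − K·H)·P̄ = [54625652/82562349 107569523/82562349 -60798760/82562349; 107569523/82562349 797206069/165124698 -179652784/82562349; -60798760/82562349 -179652784/82562349 100272008/82562349]
step 2: x̄ = F·x = [201207821/82562349, 27896633/27520783, 53393935/27520783]
step 2: P̄ = F·P·Fᵀ + Q = [1286944832/82562349 -465360522/27520783 20991741/27520783; -465360522/27520783 880477547/27520783 19134058/27520783; 20991741/27520783 19134058/27520783 329261117/55041566]
step 2: y = z − H·x̄ = [390558040/27520783, 217246852/27520783]
step 2: S = H·P̄·Hᵀ + R = [4826299188/27520783 -573340770/27520783; -573340770/27520783 1643056796/27520783]
step 2: K = P̄·Hᵀ·S⁻¹ = [-17629997842/69049307589 3880144815/23016435863; 30962241715/138098615178 -11069366614/23016435863; -15337785665/138098615178 -5772438825/23016435863]
step 2: x' = x̄ + K·y = [46810077/324175153, 388011121/972525459, -1571394245/972525459]
step 2: P' = (I − K·H)·P̄ = [45913926116/69049307589 90841348219/69049307589 -51240891332/69049307589; 90841348219/69049307589 336694386214/69049307589 -151743143186/69049307589; -51240891332/69049307589 -151743143186/69049307589 169060459661/138098615178]

step 0: x' = [-22595/17323, -19765/17323, 18128/17323], P' = [11140/17323 20827/17323 -11966/17323; 20827/17323 76409/17323 -34261/17323; -11966/17323 -34261/17323 19459/17323]
step 1: x' = [61158292/82562349, -124715915/82562349, -17732945/82562349], P' = [54625652/82562349 107569523/82562349 -60798760/82562349; 107569523/82562349 797206069/165124698 -179652784/82562349; -60798760/82562349 -179652784/82562349 100272008/82562349]
step 2: x' = [46810077/324175153, 388011121/972525459, -1571394245/972525459], P' = [45913926116/69049307589 90841348219/69049307589 -51240891332/69049307589; 90841348219/69049307589 336694386214/69049307589 -151743143186/69049307589; -51240891332/69049307589 -151743143186/69049307589 169060459661/138098615178]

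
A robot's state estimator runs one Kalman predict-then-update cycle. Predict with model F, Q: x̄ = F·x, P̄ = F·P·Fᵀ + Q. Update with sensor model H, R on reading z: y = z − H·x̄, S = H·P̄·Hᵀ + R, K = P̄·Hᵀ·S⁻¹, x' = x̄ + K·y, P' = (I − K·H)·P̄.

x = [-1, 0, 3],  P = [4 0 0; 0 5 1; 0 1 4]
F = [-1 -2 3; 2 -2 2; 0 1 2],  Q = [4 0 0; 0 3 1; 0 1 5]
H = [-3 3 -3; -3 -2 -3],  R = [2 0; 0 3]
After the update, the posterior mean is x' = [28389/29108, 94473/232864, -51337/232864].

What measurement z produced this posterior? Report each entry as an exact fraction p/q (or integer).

z = [-1, -3]

x̄ = F·x = [10, 4, 6]
P̄ = F·P·Fᵀ + Q = [52 26 13; 26 47 5; 13 5 30]
S = H·P̄·Hᵀ + R = [839 597; 597 1535]
K = P̄·Hᵀ·S⁻¹ = [-4017/116432 -17173/116432; 185319/931456 -185549/931456; -92007/931456 -48563/931456]
x' − x̄ = [-262691/29108, -836983/232864, -1448521/232864] = K·y
y = (KᵀK)⁻¹·Kᵀ·(x' − x̄) = [35, 53]
z = y + H·x̄ = [35, 53] + [-36, -56] = [-1, -3]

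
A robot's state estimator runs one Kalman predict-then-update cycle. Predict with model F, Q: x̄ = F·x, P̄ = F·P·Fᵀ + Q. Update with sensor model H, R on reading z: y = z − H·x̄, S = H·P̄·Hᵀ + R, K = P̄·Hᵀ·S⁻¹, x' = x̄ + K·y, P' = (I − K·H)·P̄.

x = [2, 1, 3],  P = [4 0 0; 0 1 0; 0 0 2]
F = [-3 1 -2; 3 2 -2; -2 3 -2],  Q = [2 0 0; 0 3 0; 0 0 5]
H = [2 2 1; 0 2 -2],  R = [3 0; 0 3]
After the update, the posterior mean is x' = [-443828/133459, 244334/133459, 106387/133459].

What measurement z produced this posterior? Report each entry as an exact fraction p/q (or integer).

z = [-2, 2]

x̄ = F·x = [-11, 2, -7]
P̄ = F·P·Fᵀ + Q = [47 -26 35; -26 51 -10; 35 -10 38]
S = H·P̄·Hᵀ + R = [325 -96; -96 439]
K = P̄·Hᵀ·S⁻¹ = [22091/133459 -32258/133459; 29272/133459 43490/133459; 29416/133459 -22752/133459]
x' − x̄ = [1024221/133459, -22584/133459, 1040600/133459] = K·y
y = (KᵀK)⁻¹·Kᵀ·(x' − x̄) = [23, -16]
z = y + H·x̄ = [23, -16] + [-25, 18] = [-2, 2]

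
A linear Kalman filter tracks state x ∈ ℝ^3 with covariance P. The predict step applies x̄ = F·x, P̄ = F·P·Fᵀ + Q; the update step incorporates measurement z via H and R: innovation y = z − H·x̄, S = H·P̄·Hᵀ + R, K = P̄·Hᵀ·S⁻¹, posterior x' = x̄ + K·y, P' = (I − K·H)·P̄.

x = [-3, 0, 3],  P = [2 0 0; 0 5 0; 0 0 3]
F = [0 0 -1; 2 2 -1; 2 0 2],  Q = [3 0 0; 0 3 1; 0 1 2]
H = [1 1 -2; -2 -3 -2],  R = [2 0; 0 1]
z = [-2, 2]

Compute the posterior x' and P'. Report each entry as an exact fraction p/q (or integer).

x' = [-87708/63883, -726/63883, 22825/63883]
P' = [191445/63883 -138999/63883 17289/63883; -138999/63883 112679/63883 -22219/63883; 17289/63883 -22219/63883 20037/63883]

x̄ = F·x = [-3, -9, 0]
P̄ = F·P·Fᵀ + Q = [6 3 -6; 3 34 3; -6 3 22]
y = z − H·x̄ = [10, -31]
S = H·P̄·Hᵀ + R = [148 -41; -41 443]
K = P̄·Hᵀ·S⁻¹ = [8934/63883 -471/63883; 9059/63883 -15601/63883; -22502/63883 -7995/63883]
x' = x̄ + K·y = [-87708/63883, -726/63883, 22825/63883]
P' = (I − K·H)·P̄ = [191445/63883 -138999/63883 17289/63883; -138999/63883 112679/63883 -22219/63883; 17289/63883 -22219/63883 20037/63883]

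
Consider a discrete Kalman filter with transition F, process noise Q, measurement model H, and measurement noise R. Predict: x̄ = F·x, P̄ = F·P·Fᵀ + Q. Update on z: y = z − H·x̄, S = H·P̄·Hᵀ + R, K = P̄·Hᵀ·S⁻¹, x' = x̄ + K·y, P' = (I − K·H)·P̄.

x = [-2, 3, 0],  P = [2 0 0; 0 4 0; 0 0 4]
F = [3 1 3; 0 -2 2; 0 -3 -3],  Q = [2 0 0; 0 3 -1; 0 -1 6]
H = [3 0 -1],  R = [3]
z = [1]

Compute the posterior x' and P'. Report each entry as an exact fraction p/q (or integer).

x̄ = F·x = [-3, -6, -9]
P̄ = F·P·Fᵀ + Q = [60 16 -48; 16 35 -1; -48 -1 78]
y = z − H·x̄ = [1]
S = H·P̄·Hᵀ + R = [909]
K = P̄·Hᵀ·S⁻¹ = [76/303; 49/909; -74/303]
x' = x̄ + K·y = [-833/303, -5405/909, -2801/303]
P' = (I − K·H)·P̄ = [284/101 1124/303 776/101; 1124/303 29414/909 3323/303; 776/101 3323/303 2402/101]

x' = [-833/303, -5405/909, -2801/303]
P' = [284/101 1124/303 776/101; 1124/303 29414/909 3323/303; 776/101 3323/303 2402/101]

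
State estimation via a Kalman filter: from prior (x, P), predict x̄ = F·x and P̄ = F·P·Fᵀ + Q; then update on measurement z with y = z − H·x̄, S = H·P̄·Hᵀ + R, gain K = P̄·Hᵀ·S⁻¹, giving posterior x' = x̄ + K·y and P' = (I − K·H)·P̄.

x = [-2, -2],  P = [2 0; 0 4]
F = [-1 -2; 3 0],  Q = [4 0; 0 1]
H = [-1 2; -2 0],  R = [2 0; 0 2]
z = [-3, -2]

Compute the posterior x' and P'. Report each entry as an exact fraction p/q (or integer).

x̄ = F·x = [6, -6]
P̄ = F·P·Fᵀ + Q = [22 -6; -6 19]
y = z − H·x̄ = [15, 10]
S = H·P̄·Hᵀ + R = [124 68; 68 90]
K = P̄·Hᵀ·S⁻¹ = [-17/1634 -393/817; 393/817 -188/817]
x' = x̄ + K·y = [1689/1634, -887/817]
P' = (I − K·H)·P̄ = [393/817 188/817; 188/817 487/817]

x' = [1689/1634, -887/817]
P' = [393/817 188/817; 188/817 487/817]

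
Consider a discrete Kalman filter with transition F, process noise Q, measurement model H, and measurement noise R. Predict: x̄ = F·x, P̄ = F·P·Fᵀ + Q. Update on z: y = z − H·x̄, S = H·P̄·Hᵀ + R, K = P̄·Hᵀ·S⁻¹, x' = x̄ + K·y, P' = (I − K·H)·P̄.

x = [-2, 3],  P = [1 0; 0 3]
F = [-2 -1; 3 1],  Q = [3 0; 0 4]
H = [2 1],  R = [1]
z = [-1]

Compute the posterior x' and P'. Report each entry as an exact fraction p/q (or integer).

x̄ = F·x = [1, -3]
P̄ = F·P·Fᵀ + Q = [10 -9; -9 16]
y = z − H·x̄ = [0]
S = H·P̄·Hᵀ + R = [21]
K = P̄·Hᵀ·S⁻¹ = [11/21; -2/21]
x' = x̄ + K·y = [1, -3]
P' = (I − K·H)·P̄ = [89/21 -167/21; -167/21 332/21]

x' = [1, -3]
P' = [89/21 -167/21; -167/21 332/21]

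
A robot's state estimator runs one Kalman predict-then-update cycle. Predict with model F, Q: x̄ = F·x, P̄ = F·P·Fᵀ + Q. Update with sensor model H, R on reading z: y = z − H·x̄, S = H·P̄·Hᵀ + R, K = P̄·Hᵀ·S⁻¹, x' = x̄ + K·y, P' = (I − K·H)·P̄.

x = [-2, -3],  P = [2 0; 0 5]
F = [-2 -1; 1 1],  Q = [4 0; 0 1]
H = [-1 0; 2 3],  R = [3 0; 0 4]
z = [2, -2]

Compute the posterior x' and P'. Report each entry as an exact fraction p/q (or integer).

x' = [-391/671, -4/11]
P' = [1689/671 -18/11; -18/11 16/11]

x̄ = F·x = [7, -5]
P̄ = F·P·Fᵀ + Q = [17 -9; -9 8]
y = z − H·x̄ = [9, -1]
S = H·P̄·Hᵀ + R = [20 -7; -7 36]
K = P̄·Hᵀ·S⁻¹ = [-563/671 21/671; 6/11 3/11]
x' = x̄ + K·y = [-391/671, -4/11]
P' = (I − K·H)·P̄ = [1689/671 -18/11; -18/11 16/11]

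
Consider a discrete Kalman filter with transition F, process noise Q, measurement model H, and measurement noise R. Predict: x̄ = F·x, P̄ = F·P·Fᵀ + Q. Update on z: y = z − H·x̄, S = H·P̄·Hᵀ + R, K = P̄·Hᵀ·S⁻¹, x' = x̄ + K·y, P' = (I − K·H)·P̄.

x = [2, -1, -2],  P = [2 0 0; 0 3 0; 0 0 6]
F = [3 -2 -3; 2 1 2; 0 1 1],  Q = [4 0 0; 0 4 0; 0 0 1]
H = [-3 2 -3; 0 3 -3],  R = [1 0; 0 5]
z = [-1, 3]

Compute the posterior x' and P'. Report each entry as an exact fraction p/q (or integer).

x̄ = F·x = [14, -1, -3]
P̄ = F·P·Fᵀ + Q = [88 -30 -24; -30 39 15; -24 15 10]
y = z − H·x̄ = [34, -3]
S = H·P̄·Hᵀ + R = [787 153; 153 176]
K = P̄·Hᵀ·S⁻¹ = [-41598/115103 24390/115103; 10632/115103 37845/115103; 10377/115103 789/115103]
x' = x̄ + K·y = [123940/115103, 132850/115103, 5142/115103]
P' = (I − K·H)·P̄ = [85388/115103 -92616/115103 -133266/115103; -92616/115103 456441/115103 393366/115103; -133266/115103 393366/115103 392051/115103]

x' = [123940/115103, 132850/115103, 5142/115103]
P' = [85388/115103 -92616/115103 -133266/115103; -92616/115103 456441/115103 393366/115103; -133266/115103 393366/115103 392051/115103]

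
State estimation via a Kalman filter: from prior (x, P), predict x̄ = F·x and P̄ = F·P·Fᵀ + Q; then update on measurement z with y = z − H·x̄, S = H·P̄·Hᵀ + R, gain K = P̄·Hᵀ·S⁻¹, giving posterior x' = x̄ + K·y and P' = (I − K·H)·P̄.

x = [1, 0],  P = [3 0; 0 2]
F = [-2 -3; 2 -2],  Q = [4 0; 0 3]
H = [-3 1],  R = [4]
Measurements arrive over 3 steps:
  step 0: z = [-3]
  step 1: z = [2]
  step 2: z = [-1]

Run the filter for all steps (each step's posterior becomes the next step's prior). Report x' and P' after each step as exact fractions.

step 0: x̄ = F·x = [-2, 2]
step 0: P̄ = F·P·Fᵀ + Q = [34 0; 0 23]
step 0: y = z − H·x̄ = [-11]
step 0: S = H·P̄·Hᵀ + R = [333]
step 0: K = P̄·Hᵀ·S⁻¹ = [-34/111; 23/333]
step 0: x' = x̄ + K·y = [152/111, 413/333]
step 0: P' = (I − K·H)·P̄ = [102/37 782/111; 782/111 7130/333]
step 1: x̄ = F·x = [-239/37, 86/333]
step 1: P̄ = F·P·Fᵀ + Q = [10814/37 3824/37; 3824/37 14423/333]
step 1: y = z − H·x̄ = [-5873/333]
step 1: S = H·P̄·Hᵀ + R = [685193/333]
step 1: K = P̄·Hᵀ·S⁻¹ = [-257562/685193; -88825/685193]
step 1: x' = x̄ + K·y = [116551/685193, 1743531/685193]
step 1: P' = (I − K·H)·P̄ = [1047778/685193 2113086/685193; 2113086/685193 5983958/685193]
step 2: x̄ = F·x = [-5463695/685193, -3253960/685193]
step 2: P̄ = F·P·Fᵀ + Q = [86144538/685193 27486464/685193; 27486464/685193 13277835/685193]
step 2: y = z − H·x̄ = [-13822318/685193]
step 2: S = H·P̄·Hᵀ + R = [626400665/685193]
step 2: K = P̄·Hᵀ·S⁻¹ = [-46189430/125280133; -69181557/626400665]
step 2: x' = x̄ + K·y = [-67203615/125280133, -1579165618/626400665]
step 2: P' = (I − K·H)·P̄ = [182258078/125280133 362016514/125280133; 362016514/125280133 5153521482/626400665]

step 0: x' = [152/111, 413/333], P' = [102/37 782/111; 782/111 7130/333]
step 1: x' = [116551/685193, 1743531/685193], P' = [1047778/685193 2113086/685193; 2113086/685193 5983958/685193]
step 2: x' = [-67203615/125280133, -1579165618/626400665], P' = [182258078/125280133 362016514/125280133; 362016514/125280133 5153521482/626400665]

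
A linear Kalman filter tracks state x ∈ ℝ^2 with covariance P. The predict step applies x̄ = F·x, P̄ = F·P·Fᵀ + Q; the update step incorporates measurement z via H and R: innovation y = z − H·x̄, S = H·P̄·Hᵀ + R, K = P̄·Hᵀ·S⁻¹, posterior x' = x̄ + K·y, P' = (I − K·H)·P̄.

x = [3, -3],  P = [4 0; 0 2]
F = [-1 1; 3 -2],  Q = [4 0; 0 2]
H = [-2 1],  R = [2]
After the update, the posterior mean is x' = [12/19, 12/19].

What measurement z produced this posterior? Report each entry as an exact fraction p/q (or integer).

z = [-1]

x̄ = F·x = [-6, 15]
P̄ = F·P·Fᵀ + Q = [10 -16; -16 46]
S = H·P̄·Hᵀ + R = [152]
K = P̄·Hᵀ·S⁻¹ = [-9/38; 39/76]
x' − x̄ = [126/19, -273/19] = K·y
y = (KᵀK)⁻¹·Kᵀ·(x' − x̄) = [-28]
z = y + H·x̄ = [-28] + [27] = [-1]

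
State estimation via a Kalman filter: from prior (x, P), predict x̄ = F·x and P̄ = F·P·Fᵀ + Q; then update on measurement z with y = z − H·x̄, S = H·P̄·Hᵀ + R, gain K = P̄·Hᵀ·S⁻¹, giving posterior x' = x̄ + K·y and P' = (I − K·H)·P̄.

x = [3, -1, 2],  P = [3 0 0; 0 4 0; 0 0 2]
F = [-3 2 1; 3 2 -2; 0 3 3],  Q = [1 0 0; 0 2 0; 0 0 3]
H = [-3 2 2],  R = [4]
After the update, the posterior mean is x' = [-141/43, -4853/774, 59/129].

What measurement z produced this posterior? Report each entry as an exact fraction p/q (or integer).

x̄ = F·x = [-9, 3, 3]
P̄ = F·P·Fᵀ + Q = [46 -15 30; -15 53 12; 30 12 57]
S = H·P̄·Hᵀ + R = [774]
K = P̄·Hᵀ·S⁻¹ = [-6/43; 175/774; 8/129]
x' − x̄ = [246/43, -7175/774, -328/129] = K·y
y = (KᵀK)⁻¹·Kᵀ·(x' − x̄) = [-41]
z = y + H·x̄ = [-41] + [39] = [-2]

z = [-2]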